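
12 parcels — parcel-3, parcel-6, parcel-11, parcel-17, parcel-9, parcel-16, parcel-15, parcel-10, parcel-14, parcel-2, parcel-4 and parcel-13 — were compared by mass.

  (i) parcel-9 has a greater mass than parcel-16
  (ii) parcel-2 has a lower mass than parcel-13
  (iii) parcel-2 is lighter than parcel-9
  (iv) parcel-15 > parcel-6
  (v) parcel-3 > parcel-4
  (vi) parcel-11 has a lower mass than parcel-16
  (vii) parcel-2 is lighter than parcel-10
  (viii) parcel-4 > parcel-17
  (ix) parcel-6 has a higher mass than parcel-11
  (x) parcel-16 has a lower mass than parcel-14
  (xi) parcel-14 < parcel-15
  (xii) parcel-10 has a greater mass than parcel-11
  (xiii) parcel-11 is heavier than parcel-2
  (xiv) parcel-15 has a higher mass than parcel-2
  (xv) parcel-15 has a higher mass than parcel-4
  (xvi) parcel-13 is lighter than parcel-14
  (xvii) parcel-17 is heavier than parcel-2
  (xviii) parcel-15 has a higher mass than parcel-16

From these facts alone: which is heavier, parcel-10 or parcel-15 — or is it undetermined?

undetermined

Following every chain through parcel-10: below parcel-10 we get parcel-2, parcel-11.
parcel-15 is not reached, and no chain runs the other way from parcel-15 to parcel-10.
So the given relations leave the order of parcel-10 and parcel-15 undetermined.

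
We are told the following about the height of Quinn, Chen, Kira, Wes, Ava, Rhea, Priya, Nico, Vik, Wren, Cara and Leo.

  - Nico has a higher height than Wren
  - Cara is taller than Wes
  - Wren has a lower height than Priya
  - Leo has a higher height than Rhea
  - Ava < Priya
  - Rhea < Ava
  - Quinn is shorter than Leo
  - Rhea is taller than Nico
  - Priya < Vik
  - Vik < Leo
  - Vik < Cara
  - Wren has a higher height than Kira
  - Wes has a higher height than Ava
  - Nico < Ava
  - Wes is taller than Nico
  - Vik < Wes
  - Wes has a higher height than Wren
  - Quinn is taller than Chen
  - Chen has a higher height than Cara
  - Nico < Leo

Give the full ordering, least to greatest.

Nothing is placed below Kira, so it is least; from there Kira < Wren; Wren < Nico; Nico < Rhea; Rhea < Ava; Ava < Priya; Priya < Vik; Vik < Wes; Wes < Cara; Cara < Chen; Chen < Quinn; Quinn < Leo, each given directly.

Kira < Wren < Nico < Rhea < Ava < Priya < Vik < Wes < Cara < Chen < Quinn < Leo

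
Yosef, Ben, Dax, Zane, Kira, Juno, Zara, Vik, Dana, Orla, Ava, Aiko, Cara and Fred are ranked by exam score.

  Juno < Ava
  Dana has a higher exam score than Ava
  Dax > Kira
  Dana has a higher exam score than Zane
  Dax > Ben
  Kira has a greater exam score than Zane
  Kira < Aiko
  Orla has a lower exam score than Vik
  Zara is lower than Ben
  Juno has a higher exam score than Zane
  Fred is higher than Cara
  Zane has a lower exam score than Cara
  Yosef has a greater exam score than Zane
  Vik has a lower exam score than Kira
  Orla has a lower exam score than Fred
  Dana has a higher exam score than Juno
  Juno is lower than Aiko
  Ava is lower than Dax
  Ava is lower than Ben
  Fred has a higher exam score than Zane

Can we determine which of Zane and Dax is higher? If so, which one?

Dax

Zane < Juno < Ava < Ben < Dax, by transitivity through Juno, Ava, Ben.
So Dax is higher.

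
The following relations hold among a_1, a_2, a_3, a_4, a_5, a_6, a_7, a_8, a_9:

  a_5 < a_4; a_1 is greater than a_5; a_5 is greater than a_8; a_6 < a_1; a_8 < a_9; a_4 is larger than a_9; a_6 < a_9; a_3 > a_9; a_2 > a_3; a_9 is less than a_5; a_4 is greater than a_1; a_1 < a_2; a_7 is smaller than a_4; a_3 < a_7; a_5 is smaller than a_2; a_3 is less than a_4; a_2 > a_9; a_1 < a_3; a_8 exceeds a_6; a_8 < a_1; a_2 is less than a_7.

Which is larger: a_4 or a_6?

Link the given pairs in sequence: a_6 < a_8; a_8 < a_9; a_9 < a_5; a_5 < a_1; a_1 < a_3; a_3 < a_2; a_2 < a_7; a_7 < a_4.
Chaining these gives a_6 < a_8 < a_9 < a_5 < a_1 < a_3 < a_2 < a_7 < a_4.
So a_6 < a_4; a_4 is the larger of the two.

a_4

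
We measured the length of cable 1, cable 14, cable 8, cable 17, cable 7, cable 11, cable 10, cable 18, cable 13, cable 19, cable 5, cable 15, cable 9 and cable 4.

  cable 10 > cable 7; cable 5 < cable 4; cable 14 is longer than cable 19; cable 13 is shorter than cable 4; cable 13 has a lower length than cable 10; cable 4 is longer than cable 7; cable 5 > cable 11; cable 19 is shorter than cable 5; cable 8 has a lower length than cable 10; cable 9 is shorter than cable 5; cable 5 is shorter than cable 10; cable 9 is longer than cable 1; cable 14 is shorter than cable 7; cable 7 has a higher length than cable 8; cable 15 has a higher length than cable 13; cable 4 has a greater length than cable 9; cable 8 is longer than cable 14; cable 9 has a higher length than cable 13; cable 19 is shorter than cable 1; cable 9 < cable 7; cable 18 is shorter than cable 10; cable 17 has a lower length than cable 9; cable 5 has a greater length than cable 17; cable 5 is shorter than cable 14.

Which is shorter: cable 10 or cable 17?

Chaining the given relations: cable 17 < cable 9 < cable 5 < cable 14 < cable 8 < cable 7 < cable 10.
So cable 17 < cable 10; cable 17 is the shorter of the two.

cable 17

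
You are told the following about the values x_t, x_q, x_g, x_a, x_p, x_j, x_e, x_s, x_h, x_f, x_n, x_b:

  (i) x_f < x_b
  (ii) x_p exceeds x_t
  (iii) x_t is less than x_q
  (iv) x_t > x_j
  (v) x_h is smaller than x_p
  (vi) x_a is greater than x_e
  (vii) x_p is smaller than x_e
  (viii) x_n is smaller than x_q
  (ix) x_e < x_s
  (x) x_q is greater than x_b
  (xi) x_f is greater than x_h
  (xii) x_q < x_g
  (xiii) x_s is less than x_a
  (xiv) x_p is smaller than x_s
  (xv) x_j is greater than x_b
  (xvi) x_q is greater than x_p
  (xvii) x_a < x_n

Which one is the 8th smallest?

Chaining the given pairs: x_h < x_f < x_b < x_j < x_t < x_p < x_e < x_s < x_a < x_n < x_q < x_g.
Counting 8 from the smallest end gives x_s.

x_s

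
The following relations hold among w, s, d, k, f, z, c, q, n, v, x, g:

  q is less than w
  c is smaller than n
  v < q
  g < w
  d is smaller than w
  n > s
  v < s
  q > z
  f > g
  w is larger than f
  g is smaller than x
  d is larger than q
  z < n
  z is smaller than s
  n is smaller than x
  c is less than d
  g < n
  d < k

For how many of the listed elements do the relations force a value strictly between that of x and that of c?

Chaining upward from c reaches: d, k, w, n.
Chaining downward from x reaches: v, g, z, s, n.
Strictly between c and x are those in both lists: n — 1 element.

1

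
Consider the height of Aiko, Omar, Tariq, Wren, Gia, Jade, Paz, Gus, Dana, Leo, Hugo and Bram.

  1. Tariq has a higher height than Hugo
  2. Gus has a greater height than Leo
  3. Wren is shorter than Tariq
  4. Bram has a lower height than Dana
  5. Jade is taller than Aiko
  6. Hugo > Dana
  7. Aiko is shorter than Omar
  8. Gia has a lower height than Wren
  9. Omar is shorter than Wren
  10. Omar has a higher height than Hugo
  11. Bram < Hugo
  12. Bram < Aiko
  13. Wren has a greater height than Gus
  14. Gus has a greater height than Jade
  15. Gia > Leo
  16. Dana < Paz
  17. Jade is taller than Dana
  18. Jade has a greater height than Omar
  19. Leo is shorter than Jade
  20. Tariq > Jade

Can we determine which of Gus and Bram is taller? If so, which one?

The relevant relations are Bram < Dana; Dana < Hugo; Hugo < Omar; Omar < Jade; Jade < Gus.
Chaining these gives Bram < Dana < Hugo < Omar < Jade < Gus.
So Gus is taller.

Gus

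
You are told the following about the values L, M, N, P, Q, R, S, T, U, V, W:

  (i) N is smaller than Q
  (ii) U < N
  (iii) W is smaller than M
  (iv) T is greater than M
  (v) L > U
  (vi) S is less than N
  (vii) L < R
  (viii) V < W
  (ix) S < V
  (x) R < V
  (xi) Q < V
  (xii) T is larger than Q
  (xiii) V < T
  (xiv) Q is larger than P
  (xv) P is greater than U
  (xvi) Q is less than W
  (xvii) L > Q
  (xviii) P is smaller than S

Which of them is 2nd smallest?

Piecing the relations together gives one ordering: U < P < S < N < Q < L < R < V < W < M < T.
Counting 2 from the smallest end gives P.

P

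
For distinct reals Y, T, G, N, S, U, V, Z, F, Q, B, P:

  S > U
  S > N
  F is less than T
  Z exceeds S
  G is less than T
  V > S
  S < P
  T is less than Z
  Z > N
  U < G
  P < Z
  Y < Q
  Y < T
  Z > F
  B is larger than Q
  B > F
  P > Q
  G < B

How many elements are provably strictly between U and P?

1

The relations place U below P. An element lies strictly between them when it is forced above U and also forced below P.
Above U: {S, G, T, B, V, Z}. Below P: {Y, N, Q, S}.
Intersection: {S} — 1.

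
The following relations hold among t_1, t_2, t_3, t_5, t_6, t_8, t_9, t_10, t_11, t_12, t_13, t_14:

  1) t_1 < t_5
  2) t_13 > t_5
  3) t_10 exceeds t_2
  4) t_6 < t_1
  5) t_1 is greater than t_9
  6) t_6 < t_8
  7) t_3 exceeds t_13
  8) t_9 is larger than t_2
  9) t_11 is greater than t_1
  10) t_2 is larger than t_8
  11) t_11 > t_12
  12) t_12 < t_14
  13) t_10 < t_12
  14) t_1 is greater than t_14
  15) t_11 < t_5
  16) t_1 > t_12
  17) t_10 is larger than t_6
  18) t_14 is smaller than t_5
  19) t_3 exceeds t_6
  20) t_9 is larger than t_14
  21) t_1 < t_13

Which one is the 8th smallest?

Chaining the given pairs: t_6 < t_8 < t_2 < t_10 < t_12 < t_14 < t_9 < t_1 < t_11 < t_5 < t_13 < t_3.
Counting 8 from the smallest end gives t_1.

t_1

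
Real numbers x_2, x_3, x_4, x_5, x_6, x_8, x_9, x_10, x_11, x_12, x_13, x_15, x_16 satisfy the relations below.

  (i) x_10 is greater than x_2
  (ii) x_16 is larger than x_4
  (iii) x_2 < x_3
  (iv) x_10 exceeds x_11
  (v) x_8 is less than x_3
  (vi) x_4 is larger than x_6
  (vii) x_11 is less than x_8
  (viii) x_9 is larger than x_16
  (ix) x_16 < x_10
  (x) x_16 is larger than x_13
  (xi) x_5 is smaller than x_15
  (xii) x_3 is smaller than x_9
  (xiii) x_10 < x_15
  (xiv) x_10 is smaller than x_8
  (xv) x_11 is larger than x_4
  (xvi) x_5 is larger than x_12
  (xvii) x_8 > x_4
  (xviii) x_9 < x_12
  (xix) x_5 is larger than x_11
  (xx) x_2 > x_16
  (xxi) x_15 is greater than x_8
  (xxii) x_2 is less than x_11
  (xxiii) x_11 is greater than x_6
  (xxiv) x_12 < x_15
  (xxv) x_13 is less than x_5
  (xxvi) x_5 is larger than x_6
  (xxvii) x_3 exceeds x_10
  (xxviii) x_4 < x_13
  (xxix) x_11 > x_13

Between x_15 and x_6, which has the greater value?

x_15

Link the given pairs in sequence: x_6 < x_4; x_4 < x_13; x_13 < x_16; x_16 < x_2; x_2 < x_11; x_11 < x_10; x_10 < x_8; x_8 < x_3; x_3 < x_9; x_9 < x_12; x_12 < x_5; x_5 < x_15.
Chaining these gives x_6 < x_4 < x_13 < x_16 < x_2 < x_11 < x_10 < x_8 < x_3 < x_9 < x_12 < x_5 < x_15.
So x_6 < x_15; x_15 is the larger of the two.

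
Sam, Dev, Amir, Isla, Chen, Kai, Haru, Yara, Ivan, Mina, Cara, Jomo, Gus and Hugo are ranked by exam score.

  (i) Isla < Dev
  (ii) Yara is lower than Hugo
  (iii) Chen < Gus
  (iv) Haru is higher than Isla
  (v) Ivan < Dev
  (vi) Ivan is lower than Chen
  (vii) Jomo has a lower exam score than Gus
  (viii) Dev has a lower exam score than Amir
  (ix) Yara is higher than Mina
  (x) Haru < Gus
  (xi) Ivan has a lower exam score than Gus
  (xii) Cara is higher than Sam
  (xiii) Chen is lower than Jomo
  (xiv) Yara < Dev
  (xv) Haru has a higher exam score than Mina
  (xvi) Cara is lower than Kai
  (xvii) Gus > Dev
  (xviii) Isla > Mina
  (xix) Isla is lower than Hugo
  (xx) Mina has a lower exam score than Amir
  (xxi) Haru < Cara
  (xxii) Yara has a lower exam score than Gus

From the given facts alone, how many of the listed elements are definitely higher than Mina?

9

From Mina the given relations immediately reach Yara, Isla, Haru, Amir.
From those, Dev, Hugo, Cara, Gus — 8 in total.
From those, Kai — 9 in total.
Nothing else is reachable above Mina; 9 in all.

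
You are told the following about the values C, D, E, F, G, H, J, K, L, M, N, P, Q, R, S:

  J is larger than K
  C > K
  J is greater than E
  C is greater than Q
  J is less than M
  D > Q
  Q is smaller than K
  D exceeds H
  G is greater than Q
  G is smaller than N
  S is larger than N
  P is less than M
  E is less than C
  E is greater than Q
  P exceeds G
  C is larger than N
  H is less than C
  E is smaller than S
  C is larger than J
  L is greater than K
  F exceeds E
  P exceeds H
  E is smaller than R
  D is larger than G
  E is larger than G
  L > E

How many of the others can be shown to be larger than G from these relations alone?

From G the given relations immediately reach E, N, P, D.
From those, L, S, J, C, F, M, R — 11 in total.
No other element is forced above G by the given relations, so the count is 11.

11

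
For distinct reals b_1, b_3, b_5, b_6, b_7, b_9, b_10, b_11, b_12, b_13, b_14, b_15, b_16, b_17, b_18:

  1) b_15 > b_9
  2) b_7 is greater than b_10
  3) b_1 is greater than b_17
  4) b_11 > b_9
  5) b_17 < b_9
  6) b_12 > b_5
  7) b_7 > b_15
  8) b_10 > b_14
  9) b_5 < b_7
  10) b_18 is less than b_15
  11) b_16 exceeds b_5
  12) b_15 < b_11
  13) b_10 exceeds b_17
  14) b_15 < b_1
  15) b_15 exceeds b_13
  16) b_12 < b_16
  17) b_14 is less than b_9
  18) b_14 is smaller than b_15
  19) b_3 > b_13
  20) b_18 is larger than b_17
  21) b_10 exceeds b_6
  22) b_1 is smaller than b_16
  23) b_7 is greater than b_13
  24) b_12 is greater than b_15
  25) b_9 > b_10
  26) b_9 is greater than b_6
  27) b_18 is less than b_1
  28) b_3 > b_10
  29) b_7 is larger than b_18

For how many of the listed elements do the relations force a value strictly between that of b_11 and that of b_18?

Chaining upward from b_18 reaches: b_15, b_12, b_7, b_1, b_16.
Chaining downward from b_11 reaches: b_13, b_14, b_17, b_6, b_10, b_9, b_15.
Strictly between b_18 and b_11 are those in both lists: b_15 — 1 element.

1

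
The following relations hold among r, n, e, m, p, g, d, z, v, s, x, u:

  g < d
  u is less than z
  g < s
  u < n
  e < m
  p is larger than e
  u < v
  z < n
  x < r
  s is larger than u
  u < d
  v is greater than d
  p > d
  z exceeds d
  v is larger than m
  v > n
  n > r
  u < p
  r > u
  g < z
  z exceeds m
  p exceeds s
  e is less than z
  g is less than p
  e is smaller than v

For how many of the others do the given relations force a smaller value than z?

5

From z the given relations immediately reach e, g, u, d, m.
Nothing else is reachable below z; 5 in all.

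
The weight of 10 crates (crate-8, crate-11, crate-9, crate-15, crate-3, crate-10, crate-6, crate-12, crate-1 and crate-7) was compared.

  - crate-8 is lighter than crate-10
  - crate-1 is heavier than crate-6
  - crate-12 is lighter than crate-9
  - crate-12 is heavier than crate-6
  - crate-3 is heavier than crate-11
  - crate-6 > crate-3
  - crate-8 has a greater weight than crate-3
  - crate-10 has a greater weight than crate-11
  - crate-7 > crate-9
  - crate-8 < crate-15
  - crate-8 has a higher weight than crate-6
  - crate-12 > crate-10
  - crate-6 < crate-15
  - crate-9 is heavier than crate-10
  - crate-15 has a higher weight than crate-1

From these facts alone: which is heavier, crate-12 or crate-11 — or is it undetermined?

crate-12

Following the relations from crate-11: crate-11 < crate-3 < crate-6 < crate-8 < crate-10 < crate-12.
So crate-12 is heavier.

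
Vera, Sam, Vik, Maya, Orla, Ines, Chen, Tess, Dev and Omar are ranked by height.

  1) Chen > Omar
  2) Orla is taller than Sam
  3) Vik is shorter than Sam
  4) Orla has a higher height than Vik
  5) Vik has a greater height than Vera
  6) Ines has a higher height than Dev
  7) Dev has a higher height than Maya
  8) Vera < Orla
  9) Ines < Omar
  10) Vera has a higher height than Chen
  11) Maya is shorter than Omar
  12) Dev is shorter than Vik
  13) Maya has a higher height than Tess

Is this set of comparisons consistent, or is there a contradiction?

consistent

The single ordering Tess < Maya < Dev < Ines < Omar < Chen < Vera < Vik < Sam < Orla satisfies every listed relation, so no contradiction arises.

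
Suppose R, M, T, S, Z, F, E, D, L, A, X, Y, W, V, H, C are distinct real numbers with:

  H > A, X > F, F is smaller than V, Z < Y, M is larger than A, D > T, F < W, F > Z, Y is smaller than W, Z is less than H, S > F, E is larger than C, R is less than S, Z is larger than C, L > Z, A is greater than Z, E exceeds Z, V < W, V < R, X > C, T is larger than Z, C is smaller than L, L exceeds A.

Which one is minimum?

C

Chaining upward from C: directly above it, Z, E, L, X; then F, Y, A, H, T; then V, S, M, W, D; then R.
That covers every other element, and nothing is given below C, so C is the minimum.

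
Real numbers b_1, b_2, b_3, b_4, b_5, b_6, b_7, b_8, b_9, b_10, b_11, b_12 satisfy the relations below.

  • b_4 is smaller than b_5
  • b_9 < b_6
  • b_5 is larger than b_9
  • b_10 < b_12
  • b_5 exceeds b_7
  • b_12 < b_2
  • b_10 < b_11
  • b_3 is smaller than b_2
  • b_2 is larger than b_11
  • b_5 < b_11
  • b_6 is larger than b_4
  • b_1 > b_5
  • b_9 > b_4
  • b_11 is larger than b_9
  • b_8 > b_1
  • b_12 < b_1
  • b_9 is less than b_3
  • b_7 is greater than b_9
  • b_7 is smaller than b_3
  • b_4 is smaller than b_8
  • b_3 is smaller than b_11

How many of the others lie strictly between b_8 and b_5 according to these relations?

1

The relations place b_5 below b_8. An element lies strictly between them when it is forced above b_5 and also forced below b_8.
Above b_5: {b_1, b_11, b_2}. Below b_8: {b_4, b_9, b_7, b_10, b_12, b_1}.
Intersection: {b_1} — 1.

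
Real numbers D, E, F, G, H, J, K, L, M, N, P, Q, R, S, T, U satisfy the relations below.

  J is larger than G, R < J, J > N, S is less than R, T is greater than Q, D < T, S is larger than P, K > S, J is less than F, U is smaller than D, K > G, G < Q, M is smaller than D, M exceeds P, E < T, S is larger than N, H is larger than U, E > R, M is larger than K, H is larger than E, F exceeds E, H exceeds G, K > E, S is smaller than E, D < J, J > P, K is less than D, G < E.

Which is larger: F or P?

Following the relations from P: P < S < R < E < K < M < D < J < F.
So P < F; F is the larger of the two.

F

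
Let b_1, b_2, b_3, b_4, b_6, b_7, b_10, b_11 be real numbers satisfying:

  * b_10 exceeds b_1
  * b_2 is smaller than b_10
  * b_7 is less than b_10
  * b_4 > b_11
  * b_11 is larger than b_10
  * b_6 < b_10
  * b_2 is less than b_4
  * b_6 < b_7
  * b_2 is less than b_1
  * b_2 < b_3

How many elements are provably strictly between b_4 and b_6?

3

Chaining upward from b_6 reaches: b_7, b_10, b_11.
Chaining downward from b_4 reaches: b_2, b_1, b_7, b_10, b_11.
Strictly between b_6 and b_4 are those in both lists: b_7, b_10, b_11 — 3 elements.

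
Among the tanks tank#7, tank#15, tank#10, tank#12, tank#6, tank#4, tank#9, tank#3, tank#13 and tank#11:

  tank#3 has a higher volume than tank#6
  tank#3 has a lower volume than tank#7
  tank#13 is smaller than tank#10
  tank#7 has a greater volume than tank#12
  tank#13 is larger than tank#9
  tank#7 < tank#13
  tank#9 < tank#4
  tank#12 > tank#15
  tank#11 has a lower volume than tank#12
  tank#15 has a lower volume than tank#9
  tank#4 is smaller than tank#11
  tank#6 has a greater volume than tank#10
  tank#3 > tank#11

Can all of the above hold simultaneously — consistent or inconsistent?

inconsistent

We have tank#3 < tank#7 stated directly, yet also tank#7 < tank#13 < tank#10 < tank#6 < tank#3 by chaining the others — so tank#7 < tank#3. Contradiction.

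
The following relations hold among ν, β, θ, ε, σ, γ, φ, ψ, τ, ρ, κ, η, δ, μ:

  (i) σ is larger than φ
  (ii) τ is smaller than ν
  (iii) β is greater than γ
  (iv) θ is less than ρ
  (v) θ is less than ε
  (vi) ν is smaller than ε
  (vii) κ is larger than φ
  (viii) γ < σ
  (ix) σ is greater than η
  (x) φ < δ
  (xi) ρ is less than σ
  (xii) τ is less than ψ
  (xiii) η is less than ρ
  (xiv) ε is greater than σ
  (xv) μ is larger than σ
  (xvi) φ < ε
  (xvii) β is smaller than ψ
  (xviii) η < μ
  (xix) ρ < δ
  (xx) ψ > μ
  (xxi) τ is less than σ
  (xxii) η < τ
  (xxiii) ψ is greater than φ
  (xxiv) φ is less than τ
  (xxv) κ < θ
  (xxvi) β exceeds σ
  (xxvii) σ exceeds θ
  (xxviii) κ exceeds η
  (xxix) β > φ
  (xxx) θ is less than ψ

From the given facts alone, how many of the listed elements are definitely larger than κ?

Directly above κ: θ.
One step further: ρ, σ, ε, ψ (5 so far).
One step further: μ, β, δ (8 so far).
No other element is forced above κ by the given relations, so the count is 8.

8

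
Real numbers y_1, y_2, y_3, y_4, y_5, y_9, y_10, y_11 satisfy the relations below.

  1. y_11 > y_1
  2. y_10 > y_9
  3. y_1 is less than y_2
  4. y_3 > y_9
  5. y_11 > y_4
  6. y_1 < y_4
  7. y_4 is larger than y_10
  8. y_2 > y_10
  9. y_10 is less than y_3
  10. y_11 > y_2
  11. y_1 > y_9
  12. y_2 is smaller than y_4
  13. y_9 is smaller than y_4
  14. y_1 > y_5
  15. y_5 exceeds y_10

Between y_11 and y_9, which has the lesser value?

y_9 < y_10 and y_10 < y_5 give y_9 < y_5.
Then y_5 < y_1 extends the chain to y_1.
Then y_1 < y_2 extends the chain to y_2.
Then y_2 < y_4 extends the chain to y_4.
Then y_4 < y_11 extends the chain to y_11.
So y_9 < y_11; y_9 is the smaller of the two.

y_9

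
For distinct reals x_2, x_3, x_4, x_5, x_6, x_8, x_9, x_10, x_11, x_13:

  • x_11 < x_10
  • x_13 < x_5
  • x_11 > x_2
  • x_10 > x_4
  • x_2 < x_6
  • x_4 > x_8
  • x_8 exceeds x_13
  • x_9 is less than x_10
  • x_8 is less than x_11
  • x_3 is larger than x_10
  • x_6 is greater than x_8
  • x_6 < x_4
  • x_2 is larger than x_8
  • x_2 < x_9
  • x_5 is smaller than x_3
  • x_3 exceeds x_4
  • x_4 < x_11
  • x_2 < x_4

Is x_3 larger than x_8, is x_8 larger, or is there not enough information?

x_8 < x_2 < x_6 < x_4 < x_11 < x_10 < x_3, by transitivity through x_2, x_6, x_4, x_11, x_10.
So x_3 is larger.

x_3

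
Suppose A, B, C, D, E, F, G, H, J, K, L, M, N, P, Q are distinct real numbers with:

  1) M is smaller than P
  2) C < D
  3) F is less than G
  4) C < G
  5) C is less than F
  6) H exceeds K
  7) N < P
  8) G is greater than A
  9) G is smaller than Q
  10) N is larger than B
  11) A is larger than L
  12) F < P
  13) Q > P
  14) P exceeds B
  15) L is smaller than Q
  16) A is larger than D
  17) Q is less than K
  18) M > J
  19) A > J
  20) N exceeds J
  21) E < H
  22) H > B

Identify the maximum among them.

H

C is not greatest since C < D; B is not greatest since B < H; D is not greatest since D < A; J is not greatest since J < N; E is not greatest since E < H; F is not greatest since F < P; L is not greatest since L < Q; N is not greatest since N < P; M is not greatest since M < P; A is not greatest since A < G; P is not greatest since P < Q; G is not greatest since G < Q; Q is not greatest since Q < K; K is not greatest since K < H.
Only H has nothing above it, so H is the maximum.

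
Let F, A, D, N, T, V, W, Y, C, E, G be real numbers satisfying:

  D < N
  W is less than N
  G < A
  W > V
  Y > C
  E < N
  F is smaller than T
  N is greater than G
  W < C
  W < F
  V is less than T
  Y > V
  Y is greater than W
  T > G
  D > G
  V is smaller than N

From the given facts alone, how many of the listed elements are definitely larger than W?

Directly above W: F, C, Y, N.
One step further: T (5 so far).
No other element is forced above W by the given relations, so the count is 5.

5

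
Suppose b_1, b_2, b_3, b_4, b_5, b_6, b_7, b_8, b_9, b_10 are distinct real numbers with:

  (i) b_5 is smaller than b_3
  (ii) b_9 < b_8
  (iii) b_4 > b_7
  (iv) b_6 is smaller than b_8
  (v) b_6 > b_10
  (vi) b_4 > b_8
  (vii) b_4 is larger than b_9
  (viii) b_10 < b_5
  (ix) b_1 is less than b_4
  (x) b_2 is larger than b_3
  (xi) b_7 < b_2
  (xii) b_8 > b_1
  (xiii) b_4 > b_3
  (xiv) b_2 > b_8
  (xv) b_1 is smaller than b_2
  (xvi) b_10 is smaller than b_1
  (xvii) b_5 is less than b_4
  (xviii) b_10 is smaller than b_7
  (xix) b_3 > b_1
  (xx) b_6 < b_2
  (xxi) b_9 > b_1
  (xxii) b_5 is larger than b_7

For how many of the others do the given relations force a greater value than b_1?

Directly above b_1: b_9, b_8, b_3, b_4, b_2.
Nothing else is reachable above b_1; 5 in all.

5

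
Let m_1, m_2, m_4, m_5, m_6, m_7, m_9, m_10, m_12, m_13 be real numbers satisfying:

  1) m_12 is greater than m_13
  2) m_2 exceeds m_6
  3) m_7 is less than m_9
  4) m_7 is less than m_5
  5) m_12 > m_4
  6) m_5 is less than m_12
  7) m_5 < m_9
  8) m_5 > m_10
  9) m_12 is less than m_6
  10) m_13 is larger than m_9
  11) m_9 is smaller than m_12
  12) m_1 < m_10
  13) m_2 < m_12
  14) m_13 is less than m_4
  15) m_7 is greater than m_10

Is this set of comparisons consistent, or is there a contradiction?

Chaining the given relations yields m_12 < m_6 < m_2, so m_12 < m_2. But one relation states m_2 < m_12. These cannot both hold.

inconsistent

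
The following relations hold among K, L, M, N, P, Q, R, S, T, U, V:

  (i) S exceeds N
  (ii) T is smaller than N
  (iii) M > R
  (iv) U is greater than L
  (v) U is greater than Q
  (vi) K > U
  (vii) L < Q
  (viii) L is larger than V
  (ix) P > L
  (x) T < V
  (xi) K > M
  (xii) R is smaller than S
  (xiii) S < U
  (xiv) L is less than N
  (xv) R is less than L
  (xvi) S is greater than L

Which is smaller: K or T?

T < V and V < L give T < L.
With L < N: T < V < L < N.
Then N < S extends the chain to S.
With S < U: T < V < L < N < S < U.
With U < K: T < V < L < N < S < U < K.
So T < K; T is the smaller of the two.

T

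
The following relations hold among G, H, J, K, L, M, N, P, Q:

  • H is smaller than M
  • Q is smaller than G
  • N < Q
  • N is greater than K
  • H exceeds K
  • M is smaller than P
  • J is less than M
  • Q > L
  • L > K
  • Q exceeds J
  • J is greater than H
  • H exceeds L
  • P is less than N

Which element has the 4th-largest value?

Piecing the relations together gives one ordering: K < L < H < J < M < P < N < Q < G.
Counting 4 from the largest end gives P.

P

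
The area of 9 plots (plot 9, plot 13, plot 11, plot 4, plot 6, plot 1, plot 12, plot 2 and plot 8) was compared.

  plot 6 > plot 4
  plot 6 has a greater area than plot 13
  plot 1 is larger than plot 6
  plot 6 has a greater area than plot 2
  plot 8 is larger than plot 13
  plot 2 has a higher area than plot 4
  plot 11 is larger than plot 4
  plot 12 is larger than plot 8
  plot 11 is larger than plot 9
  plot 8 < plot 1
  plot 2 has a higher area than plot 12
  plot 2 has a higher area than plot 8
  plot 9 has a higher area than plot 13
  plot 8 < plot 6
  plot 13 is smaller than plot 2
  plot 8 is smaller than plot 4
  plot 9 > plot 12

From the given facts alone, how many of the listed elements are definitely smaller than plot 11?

5

Directly below plot 11: plot 4, plot 9.
One step further: plot 13, plot 8, plot 12 (5 so far).
No other element is forced below plot 11 by the given relations, so the count is 5.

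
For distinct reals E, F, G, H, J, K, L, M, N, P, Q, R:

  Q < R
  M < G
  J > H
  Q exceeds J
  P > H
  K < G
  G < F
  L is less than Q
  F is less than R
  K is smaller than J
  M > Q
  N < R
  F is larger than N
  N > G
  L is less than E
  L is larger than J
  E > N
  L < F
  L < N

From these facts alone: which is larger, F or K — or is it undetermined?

F

K < J and J < L give K < L.
With L < Q: K < J < L < Q.
With Q < M: K < J < L < Q < M.
With M < G: K < J < L < Q < M < G.
With G < N: K < J < L < Q < M < G < N.
With N < F: K < J < L < Q < M < G < N < F.
So F is larger.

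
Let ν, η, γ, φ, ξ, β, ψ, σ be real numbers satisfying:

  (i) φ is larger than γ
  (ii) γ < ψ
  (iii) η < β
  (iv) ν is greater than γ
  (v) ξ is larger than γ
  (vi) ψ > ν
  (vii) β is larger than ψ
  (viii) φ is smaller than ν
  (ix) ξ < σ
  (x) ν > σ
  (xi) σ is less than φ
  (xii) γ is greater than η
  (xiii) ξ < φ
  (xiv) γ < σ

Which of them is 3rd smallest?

ξ

Piecing the relations together gives one ordering: η < γ < ξ < σ < φ < ν < ψ < β.
The 3rd smallest is ξ.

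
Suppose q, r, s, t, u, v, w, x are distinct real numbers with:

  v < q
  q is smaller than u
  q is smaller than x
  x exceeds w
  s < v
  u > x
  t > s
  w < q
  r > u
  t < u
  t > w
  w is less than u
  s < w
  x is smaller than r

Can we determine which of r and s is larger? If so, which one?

r

s < w < q < x < r, by transitivity through w, q, x.
So r is larger.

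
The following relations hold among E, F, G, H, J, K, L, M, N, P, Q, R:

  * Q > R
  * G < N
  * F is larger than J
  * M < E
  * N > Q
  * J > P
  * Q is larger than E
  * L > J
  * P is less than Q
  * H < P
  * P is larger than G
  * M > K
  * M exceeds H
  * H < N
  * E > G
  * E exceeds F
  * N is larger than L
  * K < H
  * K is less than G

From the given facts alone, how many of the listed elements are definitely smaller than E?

7

The elements the relations force below E are K, G, H, P, M, J, F — no chain reaches any other.
That is 7.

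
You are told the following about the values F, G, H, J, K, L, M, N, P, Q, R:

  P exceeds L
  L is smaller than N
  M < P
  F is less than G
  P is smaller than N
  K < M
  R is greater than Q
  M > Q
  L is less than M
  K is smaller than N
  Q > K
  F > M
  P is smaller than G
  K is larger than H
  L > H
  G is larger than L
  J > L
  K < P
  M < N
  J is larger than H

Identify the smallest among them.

Chaining upward from H: directly above it, L, K, J; then Q, M, P, N, G; then F, R.
That covers every other element, and nothing is given below H, so H is the smallest.

H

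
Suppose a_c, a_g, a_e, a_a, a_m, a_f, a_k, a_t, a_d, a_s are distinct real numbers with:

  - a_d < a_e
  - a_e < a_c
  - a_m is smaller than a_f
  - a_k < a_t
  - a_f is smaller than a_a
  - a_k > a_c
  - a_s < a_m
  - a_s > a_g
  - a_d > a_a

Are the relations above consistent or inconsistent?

consistent

The single ordering a_g < a_s < a_m < a_f < a_a < a_d < a_e < a_c < a_k < a_t satisfies every listed relation, so no contradiction arises.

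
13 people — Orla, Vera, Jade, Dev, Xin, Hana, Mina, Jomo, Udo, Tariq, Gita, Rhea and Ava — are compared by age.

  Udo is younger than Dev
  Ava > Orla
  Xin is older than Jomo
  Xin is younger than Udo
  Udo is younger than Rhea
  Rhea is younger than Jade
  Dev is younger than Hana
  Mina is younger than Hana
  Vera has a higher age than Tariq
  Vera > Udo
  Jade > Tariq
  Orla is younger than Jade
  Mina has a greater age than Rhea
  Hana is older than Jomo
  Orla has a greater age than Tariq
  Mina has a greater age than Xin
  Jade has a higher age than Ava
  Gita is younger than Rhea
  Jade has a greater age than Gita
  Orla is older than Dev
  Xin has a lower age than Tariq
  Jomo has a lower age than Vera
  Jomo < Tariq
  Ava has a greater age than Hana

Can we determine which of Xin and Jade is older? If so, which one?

Jade

Xin < Udo and Udo < Dev give Xin < Dev.
With Dev < Orla: Xin < Udo < Dev < Orla.
With Orla < Ava: Xin < Udo < Dev < Orla < Ava.
Then Ava < Jade extends the chain to Jade.
So Jade is older.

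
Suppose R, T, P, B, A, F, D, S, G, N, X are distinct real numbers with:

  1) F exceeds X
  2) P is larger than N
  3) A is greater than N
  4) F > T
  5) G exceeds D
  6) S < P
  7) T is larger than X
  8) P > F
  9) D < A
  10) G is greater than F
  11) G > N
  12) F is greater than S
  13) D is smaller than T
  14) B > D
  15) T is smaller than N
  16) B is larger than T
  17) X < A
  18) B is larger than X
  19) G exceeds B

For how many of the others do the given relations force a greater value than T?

Directly above T: N, F, B.
One step further: P, A, G (6 so far).
Nothing else is reachable above T; 6 in all.

6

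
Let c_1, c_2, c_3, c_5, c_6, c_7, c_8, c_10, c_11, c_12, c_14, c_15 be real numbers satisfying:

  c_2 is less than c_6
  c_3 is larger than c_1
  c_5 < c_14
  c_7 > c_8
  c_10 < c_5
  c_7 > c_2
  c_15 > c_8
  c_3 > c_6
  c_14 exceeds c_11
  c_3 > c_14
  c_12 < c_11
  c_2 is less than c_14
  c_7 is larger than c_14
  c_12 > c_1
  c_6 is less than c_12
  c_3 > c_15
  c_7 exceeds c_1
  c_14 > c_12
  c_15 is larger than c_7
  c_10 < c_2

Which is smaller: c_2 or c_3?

c_2

The relevant relations are c_2 < c_6; c_6 < c_12; c_12 < c_11; c_11 < c_14; c_14 < c_7; c_7 < c_15; c_15 < c_3.
Together: c_2 < c_6 < c_12 < c_11 < c_14 < c_7 < c_15 < c_3.
So c_2 < c_3; c_2 is the smaller of the two.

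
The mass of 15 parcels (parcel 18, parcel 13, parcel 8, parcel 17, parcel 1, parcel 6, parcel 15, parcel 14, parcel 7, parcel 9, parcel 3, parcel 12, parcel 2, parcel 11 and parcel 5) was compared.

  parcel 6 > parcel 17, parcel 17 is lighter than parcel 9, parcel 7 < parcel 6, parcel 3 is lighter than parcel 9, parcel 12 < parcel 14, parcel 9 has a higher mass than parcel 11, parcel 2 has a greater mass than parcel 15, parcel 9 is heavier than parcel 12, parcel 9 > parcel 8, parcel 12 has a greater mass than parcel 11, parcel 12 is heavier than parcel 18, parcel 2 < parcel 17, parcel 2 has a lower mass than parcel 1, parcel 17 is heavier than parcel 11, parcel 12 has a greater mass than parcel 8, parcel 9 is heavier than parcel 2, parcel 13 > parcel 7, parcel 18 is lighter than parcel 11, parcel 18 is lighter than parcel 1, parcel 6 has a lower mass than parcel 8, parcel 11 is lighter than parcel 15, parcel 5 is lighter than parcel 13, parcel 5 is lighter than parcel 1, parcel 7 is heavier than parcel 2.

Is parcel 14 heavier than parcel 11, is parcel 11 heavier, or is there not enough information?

parcel 14

Link the given pairs in sequence: parcel 11 < parcel 15; parcel 15 < parcel 2; parcel 2 < parcel 17; parcel 17 < parcel 6; parcel 6 < parcel 8; parcel 8 < parcel 12; parcel 12 < parcel 14.
Chaining these gives parcel 11 < parcel 15 < parcel 2 < parcel 17 < parcel 6 < parcel 8 < parcel 12 < parcel 14.
So parcel 14 is heavier.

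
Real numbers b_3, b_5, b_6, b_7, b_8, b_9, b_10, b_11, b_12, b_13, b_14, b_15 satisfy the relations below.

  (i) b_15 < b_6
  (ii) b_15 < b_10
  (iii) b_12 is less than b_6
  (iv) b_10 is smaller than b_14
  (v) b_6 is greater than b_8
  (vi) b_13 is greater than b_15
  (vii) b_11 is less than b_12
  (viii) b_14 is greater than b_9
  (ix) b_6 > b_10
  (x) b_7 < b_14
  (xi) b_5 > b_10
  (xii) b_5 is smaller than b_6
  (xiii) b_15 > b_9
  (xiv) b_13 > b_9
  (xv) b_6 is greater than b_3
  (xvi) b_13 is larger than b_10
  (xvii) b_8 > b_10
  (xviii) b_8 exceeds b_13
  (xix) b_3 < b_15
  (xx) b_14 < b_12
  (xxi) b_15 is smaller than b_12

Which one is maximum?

Chaining downward from b_6: directly below it, b_3, b_15, b_10, b_5, b_12, b_8; then b_11, b_9, b_13, b_14; then b_7.
That covers every other element, and nothing is given above b_6, so b_6 is the maximum.

b_6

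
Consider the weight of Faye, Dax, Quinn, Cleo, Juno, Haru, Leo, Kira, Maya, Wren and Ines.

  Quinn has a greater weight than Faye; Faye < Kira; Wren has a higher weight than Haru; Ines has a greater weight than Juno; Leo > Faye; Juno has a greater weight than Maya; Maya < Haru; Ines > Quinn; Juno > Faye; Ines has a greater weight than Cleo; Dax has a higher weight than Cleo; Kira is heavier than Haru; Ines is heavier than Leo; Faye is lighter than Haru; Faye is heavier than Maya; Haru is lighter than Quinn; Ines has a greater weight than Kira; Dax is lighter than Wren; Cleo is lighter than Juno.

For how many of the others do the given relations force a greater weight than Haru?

From Haru the given relations immediately reach Quinn, Kira, Wren.
From those, Ines — 4 in total.
No other element is forced above Haru by the given relations, so the count is 4.

4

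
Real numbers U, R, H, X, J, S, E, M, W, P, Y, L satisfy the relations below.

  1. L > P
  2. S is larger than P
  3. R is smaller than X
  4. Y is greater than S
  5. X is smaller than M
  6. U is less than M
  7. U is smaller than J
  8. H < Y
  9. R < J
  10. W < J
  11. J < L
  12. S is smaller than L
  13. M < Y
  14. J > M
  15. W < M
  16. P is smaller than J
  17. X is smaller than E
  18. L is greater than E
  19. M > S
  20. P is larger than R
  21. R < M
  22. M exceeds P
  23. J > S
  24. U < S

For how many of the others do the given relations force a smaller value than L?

9

Directly below L: P, S, E, J.
One step further: R, X, W, U, M (9 so far).
No other element is forced below L by the given relations, so the count is 9.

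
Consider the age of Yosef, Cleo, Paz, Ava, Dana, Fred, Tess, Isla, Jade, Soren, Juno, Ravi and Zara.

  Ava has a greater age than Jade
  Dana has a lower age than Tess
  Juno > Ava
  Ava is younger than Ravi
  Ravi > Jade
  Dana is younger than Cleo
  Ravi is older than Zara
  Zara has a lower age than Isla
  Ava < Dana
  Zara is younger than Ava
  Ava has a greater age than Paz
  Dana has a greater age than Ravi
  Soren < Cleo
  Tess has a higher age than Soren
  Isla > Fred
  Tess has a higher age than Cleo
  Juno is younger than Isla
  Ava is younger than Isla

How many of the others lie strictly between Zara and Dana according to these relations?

2

Chaining upward from Zara reaches: Ava, Ravi, Juno, Cleo, Tess, Isla.
Chaining downward from Dana reaches: Paz, Jade, Ava, Ravi.
Strictly between Zara and Dana are those in both lists: Ava, Ravi — 2 elements.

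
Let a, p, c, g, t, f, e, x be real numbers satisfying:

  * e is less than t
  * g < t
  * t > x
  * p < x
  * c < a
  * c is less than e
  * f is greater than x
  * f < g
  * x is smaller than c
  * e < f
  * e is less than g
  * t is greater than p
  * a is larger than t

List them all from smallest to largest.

p < x < c < e < f < g < t < a

Nothing is placed below p, so it is least; from there p < x; x < c; c < e; e < f; f < g; g < t; t < a, each given directly.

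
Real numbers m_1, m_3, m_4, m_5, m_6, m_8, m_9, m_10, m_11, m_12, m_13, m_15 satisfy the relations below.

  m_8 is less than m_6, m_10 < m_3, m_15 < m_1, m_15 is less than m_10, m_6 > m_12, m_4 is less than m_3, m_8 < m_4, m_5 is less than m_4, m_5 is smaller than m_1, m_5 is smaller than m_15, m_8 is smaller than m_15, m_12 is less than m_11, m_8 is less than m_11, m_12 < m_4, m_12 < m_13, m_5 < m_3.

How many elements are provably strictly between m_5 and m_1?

The relations place m_5 below m_1. An element lies strictly between them when it is forced above m_5 and also forced below m_1.
Above m_5: {m_4, m_15, m_10, m_3}. Below m_1: {m_8, m_15}.
Intersection: {m_15} — 1.

1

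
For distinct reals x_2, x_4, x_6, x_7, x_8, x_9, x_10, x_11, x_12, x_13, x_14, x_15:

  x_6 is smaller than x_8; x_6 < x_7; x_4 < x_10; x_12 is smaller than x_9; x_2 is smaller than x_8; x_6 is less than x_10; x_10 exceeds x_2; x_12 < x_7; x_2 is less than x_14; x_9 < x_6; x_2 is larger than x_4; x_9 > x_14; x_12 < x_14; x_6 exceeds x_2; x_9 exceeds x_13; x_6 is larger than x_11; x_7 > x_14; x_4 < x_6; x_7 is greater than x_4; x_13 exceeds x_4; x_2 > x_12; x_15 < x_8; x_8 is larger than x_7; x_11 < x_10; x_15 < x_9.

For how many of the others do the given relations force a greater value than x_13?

5

The elements the relations force above x_13 are x_9, x_6, x_7, x_8, x_10 — no chain reaches any other.
That is 5.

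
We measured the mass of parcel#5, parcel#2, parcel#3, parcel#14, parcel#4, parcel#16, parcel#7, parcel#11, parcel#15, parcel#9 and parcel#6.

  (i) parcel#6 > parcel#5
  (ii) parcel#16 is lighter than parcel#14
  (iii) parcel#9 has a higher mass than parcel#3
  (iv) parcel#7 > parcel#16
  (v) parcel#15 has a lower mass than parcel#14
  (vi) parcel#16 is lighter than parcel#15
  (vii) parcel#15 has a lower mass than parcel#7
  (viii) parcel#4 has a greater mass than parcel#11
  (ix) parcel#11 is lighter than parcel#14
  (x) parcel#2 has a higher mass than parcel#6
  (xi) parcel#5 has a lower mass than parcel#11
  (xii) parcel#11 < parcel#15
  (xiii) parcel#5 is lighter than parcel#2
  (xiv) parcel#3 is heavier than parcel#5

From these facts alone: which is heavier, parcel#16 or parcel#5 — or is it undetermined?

Following every chain through parcel#5: above parcel#5 we get parcel#11, parcel#6, parcel#3, parcel#9, parcel#2, parcel#4, parcel#15, parcel#7, parcel#14.
parcel#16 is not reached, and no chain runs the other way from parcel#16 to parcel#5.
So the given relations leave the order of parcel#5 and parcel#16 undetermined.

undetermined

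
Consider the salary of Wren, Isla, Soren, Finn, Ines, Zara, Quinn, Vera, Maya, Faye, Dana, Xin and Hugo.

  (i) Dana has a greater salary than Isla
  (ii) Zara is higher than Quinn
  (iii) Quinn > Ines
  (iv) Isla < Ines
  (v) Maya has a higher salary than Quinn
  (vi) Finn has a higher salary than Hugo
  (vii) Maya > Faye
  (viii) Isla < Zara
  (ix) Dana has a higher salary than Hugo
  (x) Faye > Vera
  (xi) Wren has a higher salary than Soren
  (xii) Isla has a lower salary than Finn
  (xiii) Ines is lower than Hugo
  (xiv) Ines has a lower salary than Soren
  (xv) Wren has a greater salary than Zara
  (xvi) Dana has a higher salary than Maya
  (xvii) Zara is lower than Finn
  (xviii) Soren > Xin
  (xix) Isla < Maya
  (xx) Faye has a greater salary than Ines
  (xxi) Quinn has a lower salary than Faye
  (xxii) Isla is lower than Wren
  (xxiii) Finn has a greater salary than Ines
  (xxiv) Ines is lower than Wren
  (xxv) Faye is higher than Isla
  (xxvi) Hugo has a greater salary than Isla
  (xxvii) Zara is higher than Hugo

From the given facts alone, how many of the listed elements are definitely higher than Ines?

9

The elements the relations force above Ines are Quinn, Hugo, Zara, Faye, Maya, Soren, Dana, Wren, Finn — no chain reaches any other.
That is 9.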